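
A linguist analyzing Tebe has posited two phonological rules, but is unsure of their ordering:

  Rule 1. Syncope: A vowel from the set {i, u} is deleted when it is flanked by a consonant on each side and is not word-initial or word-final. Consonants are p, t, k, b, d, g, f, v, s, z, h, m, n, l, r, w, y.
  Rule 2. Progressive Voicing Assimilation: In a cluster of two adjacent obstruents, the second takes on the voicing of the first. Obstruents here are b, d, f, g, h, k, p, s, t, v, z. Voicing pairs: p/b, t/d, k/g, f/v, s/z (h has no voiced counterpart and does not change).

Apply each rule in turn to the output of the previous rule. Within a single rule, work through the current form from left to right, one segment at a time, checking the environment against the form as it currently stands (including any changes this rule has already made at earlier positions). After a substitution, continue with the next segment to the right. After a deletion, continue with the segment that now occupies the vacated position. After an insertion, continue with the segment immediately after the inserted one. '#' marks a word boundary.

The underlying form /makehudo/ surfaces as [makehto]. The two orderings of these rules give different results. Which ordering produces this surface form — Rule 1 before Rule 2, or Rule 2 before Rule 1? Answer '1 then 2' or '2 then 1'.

1 then 2

Order 1 then 2:
  1 Syncope: [makehudo] → [makehdo]
  2 Progressive Voicing Assimilation: [makehdo] → [makehto]
  result: [makehto]
Order 2 then 1:
  2 Progressive Voicing Assimilation: no change — [makehudo]
  1 Syncope: [makehudo] → [makehdo]
  result: [makehdo]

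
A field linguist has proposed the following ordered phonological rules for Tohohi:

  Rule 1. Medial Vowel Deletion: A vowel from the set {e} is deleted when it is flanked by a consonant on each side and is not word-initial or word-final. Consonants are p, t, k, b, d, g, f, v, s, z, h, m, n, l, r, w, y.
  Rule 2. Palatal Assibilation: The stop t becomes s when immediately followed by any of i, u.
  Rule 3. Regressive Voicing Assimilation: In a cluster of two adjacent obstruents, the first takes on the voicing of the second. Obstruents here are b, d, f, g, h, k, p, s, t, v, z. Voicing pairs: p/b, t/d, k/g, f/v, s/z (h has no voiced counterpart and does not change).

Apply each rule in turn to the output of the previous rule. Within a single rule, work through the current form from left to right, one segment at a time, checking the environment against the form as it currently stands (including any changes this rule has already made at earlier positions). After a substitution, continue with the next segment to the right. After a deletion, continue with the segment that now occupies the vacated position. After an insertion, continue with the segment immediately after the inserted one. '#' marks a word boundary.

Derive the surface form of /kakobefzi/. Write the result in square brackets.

[kakopvzi]

Rule 1 Medial Vowel Deletion: [kakobefzi] → [kakobfzi]
Rule 2 Palatal Assibilation: no change — [kakobfzi]
Rule 3 Regressive Voicing Assimilation: [kakobfzi] → [kakopvzi]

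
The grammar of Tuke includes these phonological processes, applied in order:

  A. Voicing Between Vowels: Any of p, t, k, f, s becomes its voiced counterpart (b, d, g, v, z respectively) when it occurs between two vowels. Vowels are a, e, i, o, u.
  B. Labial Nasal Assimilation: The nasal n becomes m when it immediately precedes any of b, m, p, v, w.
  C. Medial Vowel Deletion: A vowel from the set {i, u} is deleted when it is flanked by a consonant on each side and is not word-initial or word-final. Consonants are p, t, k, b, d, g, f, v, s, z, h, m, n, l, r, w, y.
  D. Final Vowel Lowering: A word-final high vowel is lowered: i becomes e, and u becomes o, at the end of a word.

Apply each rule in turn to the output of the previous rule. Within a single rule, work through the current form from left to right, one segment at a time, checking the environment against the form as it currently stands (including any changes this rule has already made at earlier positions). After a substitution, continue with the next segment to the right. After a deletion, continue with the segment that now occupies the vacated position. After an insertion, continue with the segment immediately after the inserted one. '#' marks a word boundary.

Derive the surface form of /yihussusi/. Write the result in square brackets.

[yhssze]

A Voicing Between Vowels: [yihussusi] → [yihussuzi]
B Labial Nasal Assimilation: no change — [yihussuzi]
C Medial Vowel Deletion: [yihussuzi] → [yhsszi]
D Final Vowel Lowering: [yhsszi] → [yhssze]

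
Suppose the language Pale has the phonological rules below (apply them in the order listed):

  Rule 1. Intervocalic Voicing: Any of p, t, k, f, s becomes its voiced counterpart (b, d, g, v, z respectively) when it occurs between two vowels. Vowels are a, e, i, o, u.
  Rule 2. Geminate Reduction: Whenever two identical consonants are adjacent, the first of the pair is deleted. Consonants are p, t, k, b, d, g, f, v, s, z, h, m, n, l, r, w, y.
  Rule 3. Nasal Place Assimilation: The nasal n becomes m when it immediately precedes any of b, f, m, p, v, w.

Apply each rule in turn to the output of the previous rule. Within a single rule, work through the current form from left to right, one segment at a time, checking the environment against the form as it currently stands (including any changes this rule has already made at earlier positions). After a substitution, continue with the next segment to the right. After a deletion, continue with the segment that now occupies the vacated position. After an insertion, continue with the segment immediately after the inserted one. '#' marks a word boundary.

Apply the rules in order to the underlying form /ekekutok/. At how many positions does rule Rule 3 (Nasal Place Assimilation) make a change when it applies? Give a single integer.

Rule 1 Intervocalic Voicing: [ekekutok] → [egegudok]
Rule 2 Geminate Reduction: no change — [egegudok]
Rule 3 Nasal Place Assimilation: no change — [egegudok]
Rule Rule 3 changed 0 position(s).

0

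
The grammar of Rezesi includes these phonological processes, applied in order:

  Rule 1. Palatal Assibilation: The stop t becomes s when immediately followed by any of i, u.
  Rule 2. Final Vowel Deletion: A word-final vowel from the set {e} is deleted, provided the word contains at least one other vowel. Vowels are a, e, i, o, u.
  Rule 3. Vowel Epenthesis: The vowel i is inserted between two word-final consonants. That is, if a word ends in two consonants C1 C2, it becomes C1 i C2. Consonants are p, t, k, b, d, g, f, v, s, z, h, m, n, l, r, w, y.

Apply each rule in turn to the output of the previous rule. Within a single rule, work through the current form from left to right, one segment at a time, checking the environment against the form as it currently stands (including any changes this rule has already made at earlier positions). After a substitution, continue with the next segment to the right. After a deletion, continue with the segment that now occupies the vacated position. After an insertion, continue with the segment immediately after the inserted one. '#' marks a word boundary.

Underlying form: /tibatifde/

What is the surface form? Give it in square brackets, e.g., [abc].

[sibasifid]

Rule 1 Palatal Assibilation: [tibatifde] → [sibasifde]
Rule 2 Final Vowel Deletion: [sibasifde] → [sibasifd]
Rule 3 Vowel Epenthesis: [sibasifd] → [sibasifid]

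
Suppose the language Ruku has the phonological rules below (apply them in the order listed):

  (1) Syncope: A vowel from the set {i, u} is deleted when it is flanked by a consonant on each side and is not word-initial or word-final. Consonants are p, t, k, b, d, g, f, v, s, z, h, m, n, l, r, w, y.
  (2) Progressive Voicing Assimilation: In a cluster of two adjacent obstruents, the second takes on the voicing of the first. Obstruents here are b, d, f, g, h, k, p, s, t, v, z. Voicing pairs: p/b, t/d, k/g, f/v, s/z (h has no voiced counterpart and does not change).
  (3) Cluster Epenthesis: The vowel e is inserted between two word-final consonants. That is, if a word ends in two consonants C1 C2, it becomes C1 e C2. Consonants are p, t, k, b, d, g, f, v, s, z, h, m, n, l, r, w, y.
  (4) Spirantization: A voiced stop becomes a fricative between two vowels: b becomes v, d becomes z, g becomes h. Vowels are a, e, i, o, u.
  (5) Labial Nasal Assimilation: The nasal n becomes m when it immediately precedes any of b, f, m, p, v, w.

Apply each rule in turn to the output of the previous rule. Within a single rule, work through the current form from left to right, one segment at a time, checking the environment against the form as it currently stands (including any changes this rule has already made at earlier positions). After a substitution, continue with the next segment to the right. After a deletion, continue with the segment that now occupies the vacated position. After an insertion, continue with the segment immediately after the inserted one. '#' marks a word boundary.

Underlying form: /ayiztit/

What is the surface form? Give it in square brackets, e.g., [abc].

(1) Syncope: [ayiztit] → [ayztt]
(2) Progressive Voicing Assimilation: [ayztt] → [ayzdd]
(3) Cluster Epenthesis: [ayzdd] → [ayzded]
(4) Spirantization: no change — [ayzded]
(5) Labial Nasal Assimilation: no change — [ayzded]

[ayzded]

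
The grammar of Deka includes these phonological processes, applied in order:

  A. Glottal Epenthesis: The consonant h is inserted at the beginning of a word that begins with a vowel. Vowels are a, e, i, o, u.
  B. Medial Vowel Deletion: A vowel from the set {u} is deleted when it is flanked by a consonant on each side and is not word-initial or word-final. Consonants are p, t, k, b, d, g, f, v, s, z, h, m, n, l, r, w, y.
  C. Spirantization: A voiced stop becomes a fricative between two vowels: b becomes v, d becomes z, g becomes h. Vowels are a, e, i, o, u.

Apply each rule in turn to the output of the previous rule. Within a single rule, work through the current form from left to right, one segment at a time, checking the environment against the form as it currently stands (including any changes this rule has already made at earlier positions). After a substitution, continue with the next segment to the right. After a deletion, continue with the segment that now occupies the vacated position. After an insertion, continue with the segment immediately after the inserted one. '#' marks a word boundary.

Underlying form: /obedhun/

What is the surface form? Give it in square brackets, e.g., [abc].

[hovedhn]

A Glottal Epenthesis: [obedhun] → [hobedhun]
B Medial Vowel Deletion: [hobedhun] → [hobedhn]
C Spirantization: [hobedhn] → [hovedhn]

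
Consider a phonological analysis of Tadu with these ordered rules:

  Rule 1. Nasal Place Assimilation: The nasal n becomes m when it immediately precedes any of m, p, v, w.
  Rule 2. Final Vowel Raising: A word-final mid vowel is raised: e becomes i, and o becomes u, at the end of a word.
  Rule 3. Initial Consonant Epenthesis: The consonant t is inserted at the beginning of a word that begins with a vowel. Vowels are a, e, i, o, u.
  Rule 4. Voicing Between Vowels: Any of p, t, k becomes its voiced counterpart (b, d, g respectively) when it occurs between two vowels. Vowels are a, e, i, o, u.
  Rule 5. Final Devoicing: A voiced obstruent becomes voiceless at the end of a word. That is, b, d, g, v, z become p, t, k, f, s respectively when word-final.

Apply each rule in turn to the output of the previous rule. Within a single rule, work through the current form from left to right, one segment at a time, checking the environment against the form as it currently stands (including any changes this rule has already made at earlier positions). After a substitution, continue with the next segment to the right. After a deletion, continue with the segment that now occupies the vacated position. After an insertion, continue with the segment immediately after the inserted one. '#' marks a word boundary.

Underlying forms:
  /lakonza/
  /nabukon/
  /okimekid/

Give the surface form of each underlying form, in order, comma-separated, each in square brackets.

/lakonza/:
  Rule 1 Nasal Place Assimilation: no change — [lakonza]
  Rule 2 Final Vowel Raising: no change — [lakonza]
  Rule 3 Initial Consonant Epenthesis: no change — [lakonza]
  Rule 4 Voicing Between Vowels: [lakonza] → [lagonza]
  Rule 5 Final Devoicing: no change — [lagonza]
/nabukon/:
  Rule 1 Nasal Place Assimilation: no change — [nabukon]
  Rule 2 Final Vowel Raising: no change — [nabukon]
  Rule 3 Initial Consonant Epenthesis: no change — [nabukon]
  Rule 4 Voicing Between Vowels: [nabukon] → [nabugon]
  Rule 5 Final Devoicing: no change — [nabugon]
/okimekid/:
  Rule 1 Nasal Place Assimilation: no change — [okimekid]
  Rule 2 Final Vowel Raising: no change — [okimekid]
  Rule 3 Initial Consonant Epenthesis: [okimekid] → [tokimekid]
  Rule 4 Voicing Between Vowels: [tokimekid] → [togimegid]
  Rule 5 Final Devoicing: [togimegid] → [togimegit]

[lagonza], [nabugon], [togimegit]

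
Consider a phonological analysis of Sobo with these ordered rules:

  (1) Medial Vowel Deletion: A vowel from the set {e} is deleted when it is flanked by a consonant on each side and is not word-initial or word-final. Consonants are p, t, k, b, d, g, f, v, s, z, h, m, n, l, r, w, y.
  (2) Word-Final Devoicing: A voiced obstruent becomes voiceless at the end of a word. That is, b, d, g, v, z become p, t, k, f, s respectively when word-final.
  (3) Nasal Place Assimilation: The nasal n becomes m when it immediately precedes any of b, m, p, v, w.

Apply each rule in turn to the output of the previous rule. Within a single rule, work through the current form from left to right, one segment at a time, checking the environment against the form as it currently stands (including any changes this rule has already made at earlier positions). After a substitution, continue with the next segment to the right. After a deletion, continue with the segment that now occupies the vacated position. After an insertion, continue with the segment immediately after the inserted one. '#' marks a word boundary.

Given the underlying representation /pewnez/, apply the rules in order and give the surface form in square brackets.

[pwns]

(1) Medial Vowel Deletion: [pewnez] → [pwnz]
(2) Word-Final Devoicing: [pwnz] → [pwns]
(3) Nasal Place Assimilation: no change — [pwns]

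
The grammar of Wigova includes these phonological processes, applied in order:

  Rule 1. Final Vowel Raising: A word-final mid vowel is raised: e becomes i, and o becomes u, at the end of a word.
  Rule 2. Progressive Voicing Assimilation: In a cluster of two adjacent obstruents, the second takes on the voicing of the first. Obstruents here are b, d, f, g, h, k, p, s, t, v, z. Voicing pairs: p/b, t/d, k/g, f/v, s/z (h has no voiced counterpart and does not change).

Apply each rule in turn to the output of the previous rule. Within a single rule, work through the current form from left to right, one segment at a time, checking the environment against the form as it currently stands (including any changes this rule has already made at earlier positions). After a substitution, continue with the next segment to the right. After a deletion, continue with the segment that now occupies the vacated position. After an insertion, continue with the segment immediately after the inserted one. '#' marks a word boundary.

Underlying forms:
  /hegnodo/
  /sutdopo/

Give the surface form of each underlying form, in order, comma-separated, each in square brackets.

[hegnodu], [suttopu]

/hegnodo/:
  Rule 1 Final Vowel Raising: [hegnodo] → [hegnodu]
  Rule 2 Progressive Voicing Assimilation: no change — [hegnodu]
/sutdopo/:
  Rule 1 Final Vowel Raising: [sutdopo] → [sutdopu]
  Rule 2 Progressive Voicing Assimilation: [sutdopu] → [suttopu]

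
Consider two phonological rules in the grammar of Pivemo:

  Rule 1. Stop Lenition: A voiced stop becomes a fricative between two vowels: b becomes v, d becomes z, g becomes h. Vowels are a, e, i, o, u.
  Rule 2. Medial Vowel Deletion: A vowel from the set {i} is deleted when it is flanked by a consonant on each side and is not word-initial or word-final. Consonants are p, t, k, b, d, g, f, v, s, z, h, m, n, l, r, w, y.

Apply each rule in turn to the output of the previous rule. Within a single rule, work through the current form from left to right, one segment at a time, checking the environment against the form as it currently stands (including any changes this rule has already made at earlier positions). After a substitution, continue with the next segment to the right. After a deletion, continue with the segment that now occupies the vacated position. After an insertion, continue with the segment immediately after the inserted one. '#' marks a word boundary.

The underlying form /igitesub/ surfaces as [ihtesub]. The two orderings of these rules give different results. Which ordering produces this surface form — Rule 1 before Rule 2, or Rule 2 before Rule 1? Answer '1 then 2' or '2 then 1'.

1 then 2

Order 1 then 2:
  1 Stop Lenition: [igitesub] → [ihitesub]
  2 Medial Vowel Deletion: [ihitesub] → [ihtesub]
  result: [ihtesub]
Order 2 then 1:
  2 Medial Vowel Deletion: [igitesub] → [igtesub]
  1 Stop Lenition: no change — [igtesub]
  result: [igtesub]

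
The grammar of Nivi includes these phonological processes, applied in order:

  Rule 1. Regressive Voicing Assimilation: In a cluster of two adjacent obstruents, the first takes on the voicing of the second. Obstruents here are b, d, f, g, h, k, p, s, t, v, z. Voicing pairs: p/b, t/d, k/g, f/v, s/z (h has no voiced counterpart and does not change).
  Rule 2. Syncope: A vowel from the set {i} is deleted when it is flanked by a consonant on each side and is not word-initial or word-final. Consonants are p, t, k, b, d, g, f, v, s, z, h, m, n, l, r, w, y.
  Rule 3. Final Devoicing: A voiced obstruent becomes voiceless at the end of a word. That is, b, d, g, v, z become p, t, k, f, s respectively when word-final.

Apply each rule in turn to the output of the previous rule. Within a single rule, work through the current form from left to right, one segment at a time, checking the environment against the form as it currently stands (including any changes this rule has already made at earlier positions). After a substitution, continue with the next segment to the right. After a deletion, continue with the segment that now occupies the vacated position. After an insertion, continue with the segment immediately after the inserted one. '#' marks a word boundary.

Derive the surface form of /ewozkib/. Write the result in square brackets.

[ewoskp]

Rule 1 Regressive Voicing Assimilation: [ewozkib] → [ewoskib]
Rule 2 Syncope: [ewoskib] → [ewoskb]
Rule 3 Final Devoicing: [ewoskb] → [ewoskp]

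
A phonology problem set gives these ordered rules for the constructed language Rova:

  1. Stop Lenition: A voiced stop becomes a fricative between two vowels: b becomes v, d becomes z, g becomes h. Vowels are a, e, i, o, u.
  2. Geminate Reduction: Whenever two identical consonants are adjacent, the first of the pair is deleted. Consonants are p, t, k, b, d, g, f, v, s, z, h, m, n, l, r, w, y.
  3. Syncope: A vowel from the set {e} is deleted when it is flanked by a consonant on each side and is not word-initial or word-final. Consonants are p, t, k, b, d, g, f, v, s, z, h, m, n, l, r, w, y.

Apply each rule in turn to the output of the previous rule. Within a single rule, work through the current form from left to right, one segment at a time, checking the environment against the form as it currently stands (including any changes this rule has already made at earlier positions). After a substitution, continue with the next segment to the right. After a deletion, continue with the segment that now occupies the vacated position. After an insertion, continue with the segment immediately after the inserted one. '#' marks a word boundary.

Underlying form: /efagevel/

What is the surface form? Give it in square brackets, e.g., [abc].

1 Stop Lenition: [efagevel] → [efahevel]
2 Geminate Reduction: no change — [efahevel]
3 Syncope: [efahevel] → [efahvl]

[efahvl]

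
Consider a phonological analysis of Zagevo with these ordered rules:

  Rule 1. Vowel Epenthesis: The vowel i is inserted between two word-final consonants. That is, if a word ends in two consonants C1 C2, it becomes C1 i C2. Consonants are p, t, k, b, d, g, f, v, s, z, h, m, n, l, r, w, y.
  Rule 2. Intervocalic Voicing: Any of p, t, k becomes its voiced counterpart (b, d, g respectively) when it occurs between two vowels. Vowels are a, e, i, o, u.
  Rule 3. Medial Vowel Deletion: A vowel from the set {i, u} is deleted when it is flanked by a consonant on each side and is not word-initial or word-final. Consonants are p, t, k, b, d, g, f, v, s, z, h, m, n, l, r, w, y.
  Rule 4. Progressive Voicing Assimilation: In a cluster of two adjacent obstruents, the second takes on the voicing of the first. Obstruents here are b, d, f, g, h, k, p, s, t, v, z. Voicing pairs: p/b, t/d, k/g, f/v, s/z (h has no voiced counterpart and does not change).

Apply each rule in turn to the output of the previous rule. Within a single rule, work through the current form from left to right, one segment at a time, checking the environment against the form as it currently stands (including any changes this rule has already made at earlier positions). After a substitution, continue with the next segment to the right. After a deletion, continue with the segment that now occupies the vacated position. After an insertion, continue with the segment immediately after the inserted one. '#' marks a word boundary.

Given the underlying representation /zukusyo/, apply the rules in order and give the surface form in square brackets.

Rule 1 Vowel Epenthesis: no change — [zukusyo]
Rule 2 Intervocalic Voicing: [zukusyo] → [zugusyo]
Rule 3 Medial Vowel Deletion: [zugusyo] → [zgsyo]
Rule 4 Progressive Voicing Assimilation: [zgsyo] → [zgzyo]

[zgzyo]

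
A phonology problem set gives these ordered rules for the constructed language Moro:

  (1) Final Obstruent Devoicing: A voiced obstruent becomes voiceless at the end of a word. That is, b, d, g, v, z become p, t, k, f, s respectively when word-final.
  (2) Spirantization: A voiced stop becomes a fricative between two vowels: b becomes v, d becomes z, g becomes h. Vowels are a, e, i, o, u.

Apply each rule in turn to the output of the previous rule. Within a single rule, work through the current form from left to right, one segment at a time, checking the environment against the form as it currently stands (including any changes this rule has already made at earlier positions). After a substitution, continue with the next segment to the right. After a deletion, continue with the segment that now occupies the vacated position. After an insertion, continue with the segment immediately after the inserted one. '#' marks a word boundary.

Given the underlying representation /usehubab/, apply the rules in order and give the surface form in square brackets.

(1) Final Obstruent Devoicing: [usehubab] → [usehubap]
(2) Spirantization: [usehubap] → [usehuvap]

[usehuvap]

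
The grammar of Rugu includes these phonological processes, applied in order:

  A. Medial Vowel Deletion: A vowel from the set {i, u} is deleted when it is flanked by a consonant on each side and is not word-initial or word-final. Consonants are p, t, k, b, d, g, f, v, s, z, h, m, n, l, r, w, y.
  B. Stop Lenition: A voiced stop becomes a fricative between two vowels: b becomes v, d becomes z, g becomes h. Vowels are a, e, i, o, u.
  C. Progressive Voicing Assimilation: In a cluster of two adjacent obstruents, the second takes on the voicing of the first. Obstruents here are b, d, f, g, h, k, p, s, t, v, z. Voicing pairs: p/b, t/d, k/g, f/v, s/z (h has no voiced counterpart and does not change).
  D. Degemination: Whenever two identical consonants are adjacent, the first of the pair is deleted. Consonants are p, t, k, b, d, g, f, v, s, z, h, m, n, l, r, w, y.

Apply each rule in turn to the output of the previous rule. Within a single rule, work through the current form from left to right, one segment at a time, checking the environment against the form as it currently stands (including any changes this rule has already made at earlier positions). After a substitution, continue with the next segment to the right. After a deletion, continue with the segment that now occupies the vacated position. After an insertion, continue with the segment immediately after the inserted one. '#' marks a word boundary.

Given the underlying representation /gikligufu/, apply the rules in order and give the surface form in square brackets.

A Medial Vowel Deletion: [gikligufu] → [gklgfu]
B Stop Lenition: no change — [gklgfu]
C Progressive Voicing Assimilation: [gklgfu] → [gglgvu]
D Degemination: [gglgvu] → [glgvu]

[glgvu]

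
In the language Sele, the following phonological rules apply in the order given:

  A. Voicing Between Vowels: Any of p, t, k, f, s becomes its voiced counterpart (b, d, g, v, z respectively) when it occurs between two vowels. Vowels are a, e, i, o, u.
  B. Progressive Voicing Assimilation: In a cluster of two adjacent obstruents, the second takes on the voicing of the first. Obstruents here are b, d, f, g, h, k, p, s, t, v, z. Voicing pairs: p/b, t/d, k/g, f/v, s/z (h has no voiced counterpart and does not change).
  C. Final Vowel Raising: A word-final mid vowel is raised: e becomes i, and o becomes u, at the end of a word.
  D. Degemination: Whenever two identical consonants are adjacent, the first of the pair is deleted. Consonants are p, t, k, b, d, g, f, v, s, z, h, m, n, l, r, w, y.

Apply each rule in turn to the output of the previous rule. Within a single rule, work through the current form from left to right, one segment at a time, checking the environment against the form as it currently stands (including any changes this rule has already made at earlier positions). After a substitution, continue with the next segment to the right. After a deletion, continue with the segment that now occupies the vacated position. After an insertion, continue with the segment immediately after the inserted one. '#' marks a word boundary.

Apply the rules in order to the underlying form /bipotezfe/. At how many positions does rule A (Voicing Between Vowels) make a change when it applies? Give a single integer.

2

A Voicing Between Vowels: [bipotezfe] → [bibodezfe]
B Progressive Voicing Assimilation: [bibodezfe] → [bibodezve]
C Final Vowel Raising: [bibodezve] → [bibodezvi]
D Degemination: no change — [bibodezvi]
Rule A changed 2 position(s).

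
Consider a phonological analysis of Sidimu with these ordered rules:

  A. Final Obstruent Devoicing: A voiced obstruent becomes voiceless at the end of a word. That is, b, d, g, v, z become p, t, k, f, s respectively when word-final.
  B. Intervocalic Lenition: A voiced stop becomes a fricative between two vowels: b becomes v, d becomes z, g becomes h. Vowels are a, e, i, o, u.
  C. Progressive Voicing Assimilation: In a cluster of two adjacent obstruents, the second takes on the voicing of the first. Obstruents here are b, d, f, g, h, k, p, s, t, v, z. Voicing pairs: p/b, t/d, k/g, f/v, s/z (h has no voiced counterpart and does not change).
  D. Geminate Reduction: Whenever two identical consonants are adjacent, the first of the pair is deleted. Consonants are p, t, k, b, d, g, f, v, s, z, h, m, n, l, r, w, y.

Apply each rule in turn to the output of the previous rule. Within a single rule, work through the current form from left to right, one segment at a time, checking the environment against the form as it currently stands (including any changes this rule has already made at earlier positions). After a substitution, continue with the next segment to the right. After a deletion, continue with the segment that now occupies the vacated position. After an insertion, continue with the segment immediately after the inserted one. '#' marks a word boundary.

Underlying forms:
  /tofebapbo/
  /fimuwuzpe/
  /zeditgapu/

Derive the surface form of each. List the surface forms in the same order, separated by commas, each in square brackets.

[tofevapo], [fimuwuzbe], [zezitkapu]

/tofebapbo/:
  A Final Obstruent Devoicing: no change — [tofebapbo]
  B Intervocalic Lenition: [tofebapbo] → [tofevapbo]
  C Progressive Voicing Assimilation: [tofevapbo] → [tofevappo]
  D Geminate Reduction: [tofevappo] → [tofevapo]
/fimuwuzpe/:
  A Final Obstruent Devoicing: no change — [fimuwuzpe]
  B Intervocalic Lenition: no change — [fimuwuzpe]
  C Progressive Voicing Assimilation: [fimuwuzpe] → [fimuwuzbe]
  D Geminate Reduction: no change — [fimuwuzbe]
/zeditgapu/:
  A Final Obstruent Devoicing: no change — [zeditgapu]
  B Intervocalic Lenition: [zeditgapu] → [zezitgapu]
  C Progressive Voicing Assimilation: [zezitgapu] → [zezitkapu]
  D Geminate Reduction: no change — [zezitkapu]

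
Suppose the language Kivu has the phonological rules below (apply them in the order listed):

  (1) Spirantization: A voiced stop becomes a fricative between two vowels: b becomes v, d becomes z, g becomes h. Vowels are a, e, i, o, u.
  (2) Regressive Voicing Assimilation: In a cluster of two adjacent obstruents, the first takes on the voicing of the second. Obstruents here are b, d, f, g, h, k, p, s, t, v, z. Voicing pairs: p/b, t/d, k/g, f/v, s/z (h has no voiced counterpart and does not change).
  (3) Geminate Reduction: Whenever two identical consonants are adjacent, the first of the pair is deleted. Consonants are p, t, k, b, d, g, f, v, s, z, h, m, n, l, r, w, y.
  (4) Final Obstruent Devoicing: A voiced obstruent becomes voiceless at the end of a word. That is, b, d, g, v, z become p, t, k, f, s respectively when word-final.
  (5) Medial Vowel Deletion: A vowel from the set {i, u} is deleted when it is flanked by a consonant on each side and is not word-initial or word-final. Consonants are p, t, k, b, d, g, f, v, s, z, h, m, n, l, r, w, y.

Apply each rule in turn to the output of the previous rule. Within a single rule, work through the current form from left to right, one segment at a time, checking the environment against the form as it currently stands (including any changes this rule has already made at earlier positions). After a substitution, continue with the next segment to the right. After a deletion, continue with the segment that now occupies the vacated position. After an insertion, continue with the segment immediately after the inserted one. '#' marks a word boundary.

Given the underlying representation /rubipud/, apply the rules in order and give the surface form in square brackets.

(1) Spirantization: [rubipud] → [ruvipud]
(2) Regressive Voicing Assimilation: no change — [ruvipud]
(3) Geminate Reduction: no change — [ruvipud]
(4) Final Obstruent Devoicing: [ruvipud] → [ruviput]
(5) Medial Vowel Deletion: [ruviput] → [rvpt]

[rvpt]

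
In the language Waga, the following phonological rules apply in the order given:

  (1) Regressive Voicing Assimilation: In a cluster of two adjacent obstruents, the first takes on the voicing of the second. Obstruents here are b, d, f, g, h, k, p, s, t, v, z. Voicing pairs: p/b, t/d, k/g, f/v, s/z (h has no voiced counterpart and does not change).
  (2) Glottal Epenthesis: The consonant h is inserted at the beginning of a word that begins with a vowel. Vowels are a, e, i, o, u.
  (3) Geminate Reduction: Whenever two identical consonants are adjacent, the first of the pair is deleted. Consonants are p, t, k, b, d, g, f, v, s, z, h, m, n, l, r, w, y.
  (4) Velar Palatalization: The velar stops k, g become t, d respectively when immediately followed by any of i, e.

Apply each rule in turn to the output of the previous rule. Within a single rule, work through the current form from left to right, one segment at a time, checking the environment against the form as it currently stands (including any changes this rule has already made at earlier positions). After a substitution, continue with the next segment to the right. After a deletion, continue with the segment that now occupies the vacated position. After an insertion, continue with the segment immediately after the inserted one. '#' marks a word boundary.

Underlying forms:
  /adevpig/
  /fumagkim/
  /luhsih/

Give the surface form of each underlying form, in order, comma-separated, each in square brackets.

[hadefpig], [fumatim], [luhsih]

/adevpig/:
  (1) Regressive Voicing Assimilation: [adevpig] → [adefpig]
  (2) Glottal Epenthesis: [adefpig] → [hadefpig]
  (3) Geminate Reduction: no change — [hadefpig]
  (4) Velar Palatalization: no change — [hadefpig]
/fumagkim/:
  (1) Regressive Voicing Assimilation: [fumagkim] → [fumakkim]
  (2) Glottal Epenthesis: no change — [fumakkim]
  (3) Geminate Reduction: [fumakkim] → [fumakim]
  (4) Velar Palatalization: [fumakim] → [fumatim]
/luhsih/:
  (1) Regressive Voicing Assimilation: no change — [luhsih]
  (2) Glottal Epenthesis: no change — [luhsih]
  (3) Geminate Reduction: no change — [luhsih]
  (4) Velar Palatalization: no change — [luhsih]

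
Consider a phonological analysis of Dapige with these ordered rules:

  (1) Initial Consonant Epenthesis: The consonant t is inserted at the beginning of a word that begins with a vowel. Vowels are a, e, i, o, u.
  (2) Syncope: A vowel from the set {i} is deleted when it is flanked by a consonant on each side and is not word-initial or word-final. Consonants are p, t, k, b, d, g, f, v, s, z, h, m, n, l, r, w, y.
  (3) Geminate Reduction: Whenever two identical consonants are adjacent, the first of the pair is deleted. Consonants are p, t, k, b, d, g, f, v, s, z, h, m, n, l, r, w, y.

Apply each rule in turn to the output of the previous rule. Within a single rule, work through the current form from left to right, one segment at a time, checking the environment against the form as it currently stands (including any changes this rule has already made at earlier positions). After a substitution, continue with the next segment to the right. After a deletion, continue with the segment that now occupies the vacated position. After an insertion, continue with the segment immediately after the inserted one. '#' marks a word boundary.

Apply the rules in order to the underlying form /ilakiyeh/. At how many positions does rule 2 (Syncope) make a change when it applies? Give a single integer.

2

(1) Initial Consonant Epenthesis: [ilakiyeh] → [tilakiyeh]
(2) Syncope: [tilakiyeh] → [tlakyeh]
(3) Geminate Reduction: no change — [tlakyeh]
Rule 2 changed 2 position(s).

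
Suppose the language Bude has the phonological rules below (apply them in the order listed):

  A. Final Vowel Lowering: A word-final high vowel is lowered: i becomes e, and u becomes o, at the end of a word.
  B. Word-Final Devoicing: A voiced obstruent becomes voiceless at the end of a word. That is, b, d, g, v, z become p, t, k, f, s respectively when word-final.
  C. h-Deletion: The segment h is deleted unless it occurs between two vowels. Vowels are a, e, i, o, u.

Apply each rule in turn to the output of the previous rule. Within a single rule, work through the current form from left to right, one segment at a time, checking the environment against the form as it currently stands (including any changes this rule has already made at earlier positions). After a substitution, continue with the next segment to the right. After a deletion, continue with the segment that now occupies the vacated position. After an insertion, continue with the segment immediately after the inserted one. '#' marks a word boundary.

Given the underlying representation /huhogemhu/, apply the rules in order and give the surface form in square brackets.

[uhogemo]

A Final Vowel Lowering: [huhogemhu] → [huhogemho]
B Word-Final Devoicing: no change — [huhogemho]
C h-Deletion: [huhogemho] → [uhogemo]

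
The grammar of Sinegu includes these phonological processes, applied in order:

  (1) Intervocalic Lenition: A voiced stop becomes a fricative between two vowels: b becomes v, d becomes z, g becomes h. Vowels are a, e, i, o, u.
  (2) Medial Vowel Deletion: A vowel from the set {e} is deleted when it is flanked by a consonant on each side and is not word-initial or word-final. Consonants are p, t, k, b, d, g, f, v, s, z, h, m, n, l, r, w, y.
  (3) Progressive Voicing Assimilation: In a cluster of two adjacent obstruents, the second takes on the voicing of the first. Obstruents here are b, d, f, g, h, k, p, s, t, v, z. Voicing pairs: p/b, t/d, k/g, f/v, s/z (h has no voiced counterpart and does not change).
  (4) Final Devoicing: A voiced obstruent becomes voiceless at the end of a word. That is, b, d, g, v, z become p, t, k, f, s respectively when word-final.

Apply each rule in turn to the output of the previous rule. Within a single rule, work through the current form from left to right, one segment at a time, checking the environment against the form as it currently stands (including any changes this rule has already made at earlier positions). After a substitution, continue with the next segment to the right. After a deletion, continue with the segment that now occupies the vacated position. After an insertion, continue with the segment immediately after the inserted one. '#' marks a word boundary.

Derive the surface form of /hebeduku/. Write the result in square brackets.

(1) Intervocalic Lenition: [hebeduku] → [hevezuku]
(2) Medial Vowel Deletion: [hevezuku] → [hvzuku]
(3) Progressive Voicing Assimilation: [hvzuku] → [hfsuku]
(4) Final Devoicing: no change — [hfsuku]

[hfsuku]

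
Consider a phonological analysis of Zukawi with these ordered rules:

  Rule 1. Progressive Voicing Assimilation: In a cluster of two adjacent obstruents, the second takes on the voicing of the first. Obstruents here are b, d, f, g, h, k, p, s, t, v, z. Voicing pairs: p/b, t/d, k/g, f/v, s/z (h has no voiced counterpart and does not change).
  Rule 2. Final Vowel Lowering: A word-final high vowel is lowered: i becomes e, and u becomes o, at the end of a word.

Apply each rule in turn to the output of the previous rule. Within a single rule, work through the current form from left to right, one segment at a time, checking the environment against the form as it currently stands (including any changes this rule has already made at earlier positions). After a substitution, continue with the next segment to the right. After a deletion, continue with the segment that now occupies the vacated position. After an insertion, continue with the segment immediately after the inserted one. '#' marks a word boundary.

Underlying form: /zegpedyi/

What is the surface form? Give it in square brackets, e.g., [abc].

[zegbedye]

Rule 1 Progressive Voicing Assimilation: [zegpedyi] → [zegbedyi]
Rule 2 Final Vowel Lowering: [zegbedyi] → [zegbedye]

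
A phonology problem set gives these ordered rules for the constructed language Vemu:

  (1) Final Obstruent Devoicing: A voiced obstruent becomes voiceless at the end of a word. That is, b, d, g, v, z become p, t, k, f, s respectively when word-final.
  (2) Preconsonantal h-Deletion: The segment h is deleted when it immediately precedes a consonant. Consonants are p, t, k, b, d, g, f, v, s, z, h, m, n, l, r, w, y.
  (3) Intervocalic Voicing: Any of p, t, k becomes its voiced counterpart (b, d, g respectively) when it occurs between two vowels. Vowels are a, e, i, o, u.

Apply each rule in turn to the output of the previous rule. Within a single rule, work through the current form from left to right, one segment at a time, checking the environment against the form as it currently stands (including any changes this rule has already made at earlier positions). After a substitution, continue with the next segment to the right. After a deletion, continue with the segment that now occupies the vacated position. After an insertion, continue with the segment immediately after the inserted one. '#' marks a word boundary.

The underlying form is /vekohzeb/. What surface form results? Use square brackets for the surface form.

(1) Final Obstruent Devoicing: [vekohzeb] → [vekohzep]
(2) Preconsonantal h-Deletion: [vekohzep] → [vekozep]
(3) Intervocalic Voicing: [vekozep] → [vegozep]

[vegozep]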